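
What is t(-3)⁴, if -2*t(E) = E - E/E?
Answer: 16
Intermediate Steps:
t(E) = ½ - E/2 (t(E) = -(E - E/E)/2 = -(E - 1*1)/2 = -(E - 1)/2 = -(-1 + E)/2 = ½ - E/2)
t(-3)⁴ = (½ - ½*(-3))⁴ = (½ + 3/2)⁴ = 2⁴ = 16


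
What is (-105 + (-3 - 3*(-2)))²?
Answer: 10404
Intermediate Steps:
(-105 + (-3 - 3*(-2)))² = (-105 + (-3 + 6))² = (-105 + 3)² = (-102)² = 10404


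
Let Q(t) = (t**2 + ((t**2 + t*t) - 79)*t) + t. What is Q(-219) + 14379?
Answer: -20927496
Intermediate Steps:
Q(t) = t + t**2 + t*(-79 + 2*t**2) (Q(t) = (t**2 + ((t**2 + t**2) - 79)*t) + t = (t**2 + (2*t**2 - 79)*t) + t = (t**2 + (-79 + 2*t**2)*t) + t = (t**2 + t*(-79 + 2*t**2)) + t = t + t**2 + t*(-79 + 2*t**2))
Q(-219) + 14379 = -219*(-78 - 219 + 2*(-219)**2) + 14379 = -219*(-78 - 219 + 2*47961) + 14379 = -219*(-78 - 219 + 95922) + 14379 = -219*95625 + 14379 = -20941875 + 14379 = -20927496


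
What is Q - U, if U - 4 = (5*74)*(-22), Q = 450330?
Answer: 458466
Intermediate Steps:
U = -8136 (U = 4 + (5*74)*(-22) = 4 + 370*(-22) = 4 - 8140 = -8136)
Q - U = 450330 - 1*(-8136) = 450330 + 8136 = 458466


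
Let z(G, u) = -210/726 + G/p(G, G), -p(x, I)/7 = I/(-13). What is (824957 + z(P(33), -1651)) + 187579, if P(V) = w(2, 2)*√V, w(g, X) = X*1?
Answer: 857619320/847 ≈ 1.0125e+6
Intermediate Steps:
w(g, X) = X
p(x, I) = 7*I/13 (p(x, I) = -7*I/(-13) = -7*I*(-1)/13 = -(-7)*I/13 = 7*I/13)
P(V) = 2*√V
z(G, u) = 1328/847 (z(G, u) = -210/726 + G/((7*G/13)) = -210*1/726 + G*(13/(7*G)) = -35/121 + 13/7 = 1328/847)
(824957 + z(P(33), -1651)) + 187579 = (824957 + 1328/847) + 187579 = 698739907/847 + 187579 = 857619320/847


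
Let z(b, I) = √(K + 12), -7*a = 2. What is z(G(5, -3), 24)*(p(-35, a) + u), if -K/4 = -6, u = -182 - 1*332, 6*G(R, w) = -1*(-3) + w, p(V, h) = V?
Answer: -3294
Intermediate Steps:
a = -2/7 (a = -⅐*2 = -2/7 ≈ -0.28571)
G(R, w) = ½ + w/6 (G(R, w) = (-1*(-3) + w)/6 = (3 + w)/6 = ½ + w/6)
u = -514 (u = -182 - 332 = -514)
K = 24 (K = -4*(-6) = 24)
z(b, I) = 6 (z(b, I) = √(24 + 12) = √36 = 6)
z(G(5, -3), 24)*(p(-35, a) + u) = 6*(-35 - 514) = 6*(-549) = -3294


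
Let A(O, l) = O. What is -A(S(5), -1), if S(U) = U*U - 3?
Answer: -22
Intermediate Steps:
S(U) = -3 + U² (S(U) = U² - 3 = -3 + U²)
-A(S(5), -1) = -(-3 + 5²) = -(-3 + 25) = -1*22 = -22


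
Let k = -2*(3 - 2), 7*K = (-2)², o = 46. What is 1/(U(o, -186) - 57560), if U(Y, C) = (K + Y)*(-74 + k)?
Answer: -7/427696 ≈ -1.6367e-5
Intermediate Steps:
K = 4/7 (K = (⅐)*(-2)² = (⅐)*4 = 4/7 ≈ 0.57143)
k = -2 (k = -2*1 = -2)
U(Y, C) = -304/7 - 76*Y (U(Y, C) = (4/7 + Y)*(-74 - 2) = (4/7 + Y)*(-76) = -304/7 - 76*Y)
1/(U(o, -186) - 57560) = 1/((-304/7 - 76*46) - 57560) = 1/((-304/7 - 3496) - 57560) = 1/(-24776/7 - 57560) = 1/(-427696/7) = -7/427696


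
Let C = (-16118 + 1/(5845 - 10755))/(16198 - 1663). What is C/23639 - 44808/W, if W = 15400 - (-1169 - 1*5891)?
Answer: -12311841877289/6171162886350 ≈ -1.9951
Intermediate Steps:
C = -79139381/71366850 (C = (-16118 + 1/(-4910))/14535 = (-16118 - 1/4910)*(1/14535) = -79139381/4910*1/14535 = -79139381/71366850 ≈ -1.1089)
W = 22460 (W = 15400 - (-1169 - 5891) = 15400 - 1*(-7060) = 15400 + 7060 = 22460)
C/23639 - 44808/W = -79139381/71366850/23639 - 44808/22460 = -79139381/71366850*1/23639 - 44808*1/22460 = -257783/5495247450 - 11202/5615 = -12311841877289/6171162886350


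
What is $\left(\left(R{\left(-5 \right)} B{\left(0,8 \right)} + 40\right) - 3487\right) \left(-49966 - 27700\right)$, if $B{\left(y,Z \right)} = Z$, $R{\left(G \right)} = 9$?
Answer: $262122750$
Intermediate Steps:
$\left(\left(R{\left(-5 \right)} B{\left(0,8 \right)} + 40\right) - 3487\right) \left(-49966 - 27700\right) = \left(\left(9 \cdot 8 + 40\right) - 3487\right) \left(-49966 - 27700\right) = \left(\left(72 + 40\right) - 3487\right) \left(-77666\right) = \left(112 - 3487\right) \left(-77666\right) = \left(-3375\right) \left(-77666\right) = 262122750$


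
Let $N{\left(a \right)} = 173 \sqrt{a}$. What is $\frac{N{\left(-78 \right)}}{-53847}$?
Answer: $- \frac{173 i \sqrt{78}}{53847} \approx - 0.028375 i$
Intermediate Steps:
$\frac{N{\left(-78 \right)}}{-53847} = \frac{173 \sqrt{-78}}{-53847} = 173 i \sqrt{78} \left(- \frac{1}{53847}\right) = - \frac{173 i \sqrt{78}}{53847}$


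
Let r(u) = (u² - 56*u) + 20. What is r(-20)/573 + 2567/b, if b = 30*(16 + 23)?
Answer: 1090897/223470 ≈ 4.8816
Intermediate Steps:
b = 1170 (b = 30*39 = 1170)
r(u) = 20 + u² - 56*u
r(-20)/573 + 2567/b = (20 + (-20)² - 56*(-20))/573 + 2567/1170 = (20 + 400 + 1120)*(1/573) + 2567*(1/1170) = 1540*(1/573) + 2567/1170 = 1540/573 + 2567/1170 = 1090897/223470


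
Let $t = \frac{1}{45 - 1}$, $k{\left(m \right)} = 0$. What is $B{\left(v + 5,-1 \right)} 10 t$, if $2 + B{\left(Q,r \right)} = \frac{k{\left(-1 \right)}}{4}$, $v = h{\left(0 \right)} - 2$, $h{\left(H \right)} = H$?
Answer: $- \frac{5}{11} \approx -0.45455$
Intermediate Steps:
$v = -2$ ($v = 0 - 2 = -2$)
$t = \frac{1}{44} \approx 0.022727$
$B{\left(Q,r \right)} = -2$ ($B{\left(Q,r \right)} = -2 + \frac{0}{4} = -2 + 0 \cdot \frac{1}{4} = -2 + 0 = -2$)
$B{\left(v + 5,-1 \right)} 10 t = \left(-2\right) 10 \cdot \frac{1}{44} = \left(-20\right) \frac{1}{44} = - \frac{5}{11}$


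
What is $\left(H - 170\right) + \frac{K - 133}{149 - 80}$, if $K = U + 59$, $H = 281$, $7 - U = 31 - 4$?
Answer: $\frac{7565}{69} \approx 109.64$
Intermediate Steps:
$U = -20$ ($U = 7 - \left(31 - 4\right) = 7 - 27 = -20$)
$K = 39$ ($K = -20 + 59 = 39$)
$\left(H - 170\right) + \frac{K - 133}{149 - 80} = \left(281 - 170\right) + \frac{39 - 133}{149 - 80} = 111 - \frac{94}{69} = \frac{7565}{69}$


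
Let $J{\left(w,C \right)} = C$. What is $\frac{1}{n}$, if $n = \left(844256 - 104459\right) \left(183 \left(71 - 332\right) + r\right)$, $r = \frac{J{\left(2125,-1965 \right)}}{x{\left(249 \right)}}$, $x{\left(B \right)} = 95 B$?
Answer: $- \frac{1577}{55723272236454} \approx -2.8301 \cdot 10^{-11}$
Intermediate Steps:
$r = - \frac{131}{1577}$ ($r = - \frac{1965}{95 \cdot 249} = - \frac{1965}{23655} = \left(-1965\right) \frac{1}{23655} = - \frac{131}{1577} \approx -0.083069$)
$n = - \frac{55723272236454}{1577}$ ($n = \left(844256 - 104459\right) \left(183 \left(71 - 332\right) - \frac{131}{1577}\right) = 739797 \left(183 \left(-261\right) - \frac{131}{1577}\right) = 739797 \left(-47763 - \frac{131}{1577}\right) = 739797 \left(- \frac{75322382}{1577}\right) = - \frac{55723272236454}{1577} \approx -3.5335 \cdot 10^{10}$)
$\frac{1}{n} = \frac{1}{- \frac{55723272236454}{1577}} = - \frac{1577}{55723272236454}$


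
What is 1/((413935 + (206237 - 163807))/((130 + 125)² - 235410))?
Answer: -34077/91273 ≈ -0.37335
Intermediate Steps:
1/((413935 + (206237 - 163807))/((130 + 125)² - 235410)) = 1/((413935 + 42430)/(255² - 235410)) = 1/(456365/(65025 - 235410)) = 1/(456365/(-170385)) = 1/(456365*(-1/170385)) = 1/(-91273/34077) = -34077/91273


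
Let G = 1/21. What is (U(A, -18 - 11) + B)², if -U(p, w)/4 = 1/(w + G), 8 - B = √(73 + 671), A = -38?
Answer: 18719545/23104 - 1237*√186/38 ≈ 366.27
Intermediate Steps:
B = 8 - 2*√186 (B = 8 - √(73 + 671) = 8 - √744 = 8 - 2*√186 ≈ -19.276)
G = 1/21 ≈ 0.047619
U(p, w) = -4/(1/21 + w) (U(p, w) = -4/(w + 1/21) = -4/(1/21 + w))
(U(A, -18 - 11) + B)² = (-84/(1 + 21*(-18 - 11)) + (8 - 2*√186))² = (-84/(1 + 21*(-29)) + (8 - 2*√186))² = (-84/(1 - 609) + (8 - 2*√186))² = (-84/(-608) + (8 - 2*√186))² = (-84*(-1/608) + (8 - 2*√186))² = (21/152 + (8 - 2*√186))² = (1237/152 - 2*√186)²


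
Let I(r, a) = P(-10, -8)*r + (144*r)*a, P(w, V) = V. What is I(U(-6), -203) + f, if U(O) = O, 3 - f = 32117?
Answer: 143326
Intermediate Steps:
f = -32114 (f = 3 - 1*32117 = 3 - 32117 = -32114)
I(r, a) = -8*r + 144*a*r (I(r, a) = -8*r + (144*r)*a = -8*r + 144*a*r)
I(U(-6), -203) + f = 8*(-6)*(-1 + 18*(-203)) - 32114 = 8*(-6)*(-1 - 3654) - 32114 = 8*(-6)*(-3655) - 32114 = 175440 - 32114 = 143326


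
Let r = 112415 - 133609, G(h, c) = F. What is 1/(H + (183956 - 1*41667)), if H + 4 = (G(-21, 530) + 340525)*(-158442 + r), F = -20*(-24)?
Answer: -1/61256631895 ≈ -1.6325e-11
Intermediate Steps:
F = 480
G(h, c) = 480
r = -21194
H = -61256774184 (H = -4 + (480 + 340525)*(-158442 - 21194) = -4 + 341005*(-179636) = -4 - 61256774180 = -61256774184)
1/(H + (183956 - 1*41667)) = 1/(-61256774184 + (183956 - 1*41667)) = 1/(-61256774184 + (183956 - 41667)) = 1/(-61256774184 + 142289) = 1/(-61256631895) = -1/61256631895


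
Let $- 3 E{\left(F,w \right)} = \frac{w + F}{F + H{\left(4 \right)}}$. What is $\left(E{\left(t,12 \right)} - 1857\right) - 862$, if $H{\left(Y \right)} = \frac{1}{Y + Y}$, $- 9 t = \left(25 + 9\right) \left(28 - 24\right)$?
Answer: $- \frac{8801627}{3237} \approx -2719.1$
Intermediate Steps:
$t = - \frac{136}{9}$ ($t = - \frac{\left(25 + 9\right) \left(28 - 24\right)}{9} = - \frac{34 \cdot 4}{9} = \left(- \frac{1}{9}\right) 136 = - \frac{136}{9} \approx -15.111$)
$H{\left(Y \right)} = \frac{1}{2 Y}$
$E{\left(F,w \right)} = - \frac{F + w}{3 \left(\frac{1}{8} + F\right)}$ ($E{\left(F,w \right)} = - \frac{\left(w + F\right) \frac{1}{F + \frac{1}{2 \cdot 4}}}{3} = - \frac{\left(F + w\right) \frac{1}{F + \frac{1}{2} \cdot \frac{1}{4}}}{3} = - \frac{\left(F + w\right) \frac{1}{F + \frac{1}{8}}}{3} = - \frac{\left(F + w\right) \frac{1}{\frac{1}{8} + F}}{3} = - \frac{\frac{1}{\frac{1}{8} + F} \left(F + w\right)}{3} = - \frac{F + w}{3 \left(\frac{1}{8} + F\right)}$)
$\left(E{\left(t,12 \right)} - 1857\right) - 862 = \left(\frac{8 \left(\left(-1\right) \left(- \frac{136}{9}\right) - 12\right)}{3 \left(1 + 8 \left(- \frac{136}{9}\right)\right)} - 1857\right) - 862 = \left(\frac{8 \left(\frac{136}{9} - 12\right)}{3 \left(1 - \frac{1088}{9}\right)} - 1857\right) - 862 = \left(\frac{8}{3} \frac{1}{- \frac{1079}{9}} \cdot \frac{28}{9} - 1857\right) - 862 = \left(\frac{8}{3} \left(- \frac{9}{1079}\right) \frac{28}{9} - 1857\right) - 862 = \left(- \frac{224}{3237} - 1857\right) - 862 = - \frac{6011333}{3237} - 862 = - \frac{8801627}{3237}$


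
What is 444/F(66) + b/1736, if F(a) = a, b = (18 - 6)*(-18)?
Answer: 15761/2387 ≈ 6.6029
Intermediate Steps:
b = -216 (b = 12*(-18) = -216)
444/F(66) + b/1736 = 444/66 - 216/1736 = 444*(1/66) - 216*1/1736 = 74/11 - 27/217 = 15761/2387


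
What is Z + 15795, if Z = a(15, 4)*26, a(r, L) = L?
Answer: 15899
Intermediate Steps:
Z = 104 (Z = 4*26 = 104)
Z + 15795 = 104 + 15795 = 15899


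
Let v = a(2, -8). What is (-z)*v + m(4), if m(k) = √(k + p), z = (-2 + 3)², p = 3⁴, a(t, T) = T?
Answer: 8 + √85 ≈ 17.220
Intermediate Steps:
p = 81
v = -8
z = 1 (z = 1² = 1)
m(k) = √(81 + k) (m(k) = √(k + 81) = √(81 + k))
(-z)*v + m(4) = -1*1*(-8) + √(81 + 4) = -1*(-8) + √85 = 8 + √85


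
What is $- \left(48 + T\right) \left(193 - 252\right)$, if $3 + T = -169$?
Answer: $-7316$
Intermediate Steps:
$T = -172$ ($T = -3 - 169 = -172$)
$- \left(48 + T\right) \left(193 - 252\right) = - \left(48 - 172\right) \left(193 - 252\right) = - \left(-124\right) \left(193 - 252\right) = - \left(-124\right) \left(-59\right) = \left(-1\right) 7316 = -7316$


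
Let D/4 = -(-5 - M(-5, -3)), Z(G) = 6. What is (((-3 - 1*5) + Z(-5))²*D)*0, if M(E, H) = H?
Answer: 0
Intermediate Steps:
D = 8 (D = 4*(-(-5 - 1*(-3))) = 4*(-(-5 + 3)) = 4*(-1*(-2)) = 4*2 = 8)
(((-3 - 1*5) + Z(-5))²*D)*0 = (((-3 - 1*5) + 6)²*8)*0 = (((-3 - 5) + 6)²*8)*0 = ((-8 + 6)²*8)*0 = ((-2)²*8)*0 = (4*8)*0 = 32*0 = 0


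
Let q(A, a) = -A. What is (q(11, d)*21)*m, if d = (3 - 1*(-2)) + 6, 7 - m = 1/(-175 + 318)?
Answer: -21000/13 ≈ -1615.4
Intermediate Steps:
m = 1000/143 (m = 7 - 1/(-175 + 318) = 7 - 1/143 = 1000/143 ≈ 6.9930)
d = 11 (d = (3 + 2) + 6 = 5 + 6 = 11)
(q(11, d)*21)*m = (-1*11*21)*(1000/143) = -11*21*(1000/143) = -231*1000/143 = -21000/13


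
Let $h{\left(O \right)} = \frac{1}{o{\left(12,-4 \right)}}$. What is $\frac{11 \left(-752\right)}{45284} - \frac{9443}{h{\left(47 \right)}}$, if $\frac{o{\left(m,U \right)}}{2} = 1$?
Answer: $- \frac{213810474}{11321} \approx -18886.0$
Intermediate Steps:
$o{\left(m,U \right)} = 2$ ($o{\left(m,U \right)} = 2 \cdot 1 = 2$)
$h{\left(O \right)} = \frac{1}{2}$
$\frac{11 \left(-752\right)}{45284} - \frac{9443}{h{\left(47 \right)}} = \frac{11 \left(-752\right)}{45284} - 9443 \frac{1}{\frac{1}{2}} = \left(-8272\right) \frac{1}{45284} - 18886 = - \frac{2068}{11321} - 18886 = - \frac{213810474}{11321}$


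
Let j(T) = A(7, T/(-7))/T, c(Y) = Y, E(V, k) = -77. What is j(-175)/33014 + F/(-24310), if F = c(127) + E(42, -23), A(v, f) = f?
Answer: -68113/33047014 ≈ -0.0020611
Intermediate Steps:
j(T) = -⅐ (j(T) = (T/(-7))/T = (T*(-⅐))/T = (-T/7)/T = -⅐)
F = 50 (F = 127 - 77 = 50)
j(-175)/33014 + F/(-24310) = -⅐/33014 + 50/(-24310) = -⅐*1/33014 + 50*(-1/24310) = -1/231098 - 5/2431 = -68113/33047014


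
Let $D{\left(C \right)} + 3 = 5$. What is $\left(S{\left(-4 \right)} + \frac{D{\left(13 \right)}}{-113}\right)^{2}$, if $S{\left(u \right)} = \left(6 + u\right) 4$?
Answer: $\frac{813604}{12769} \approx 63.717$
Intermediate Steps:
$D{\left(C \right)} = 2$ ($D{\left(C \right)} = -3 + 5 = 2$)
$S{\left(u \right)} = 24 + 4 u$
$\left(S{\left(-4 \right)} + \frac{D{\left(13 \right)}}{-113}\right)^{2} = \left(\left(24 + 4 \left(-4\right)\right) + \frac{2}{-113}\right)^{2} = \left(\left(24 - 16\right) + 2 \left(- \frac{1}{113}\right)\right)^{2} = \left(8 - \frac{2}{113}\right)^{2} = \left(\frac{902}{113}\right)^{2} = \frac{813604}{12769}$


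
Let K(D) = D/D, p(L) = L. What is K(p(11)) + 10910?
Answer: 10911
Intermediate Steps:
K(D) = 1
K(p(11)) + 10910 = 1 + 10910 = 10911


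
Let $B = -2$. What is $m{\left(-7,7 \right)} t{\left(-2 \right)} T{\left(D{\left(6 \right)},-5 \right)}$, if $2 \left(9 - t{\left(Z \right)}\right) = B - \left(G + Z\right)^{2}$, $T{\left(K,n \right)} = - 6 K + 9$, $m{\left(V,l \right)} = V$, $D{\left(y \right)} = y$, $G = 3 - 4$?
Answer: $\frac{5481}{2} \approx 2740.5$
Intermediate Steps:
$G = -1$
$T{\left(K,n \right)} = 9 - 6 K$
$t{\left(Z \right)} = 10 + \frac{\left(-1 + Z\right)^{2}}{2}$ ($t{\left(Z \right)} = 9 - \frac{-2 - \left(-1 + Z\right)^{2}}{2} = 9 + \left(1 + \frac{\left(-1 + Z\right)^{2}}{2}\right) = 10 + \frac{\left(-1 + Z\right)^{2}}{2}$)
$m{\left(-7,7 \right)} t{\left(-2 \right)} T{\left(D{\left(6 \right)},-5 \right)} = - 7 \left(10 + \frac{\left(-1 - 2\right)^{2}}{2}\right) \left(9 - 36\right) = - 7 \left(10 + \frac{\left(-3\right)^{2}}{2}\right) \left(9 - 36\right) = - 7 \left(10 + \frac{1}{2} \cdot 9\right) \left(-27\right) = - 7 \left(10 + \frac{9}{2}\right) \left(-27\right) = \left(-7\right) \frac{29}{2} \left(-27\right) = \left(- \frac{203}{2}\right) \left(-27\right) = \frac{5481}{2}$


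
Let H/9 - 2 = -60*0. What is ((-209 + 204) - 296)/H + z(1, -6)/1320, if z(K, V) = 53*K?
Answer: -66061/3960 ≈ -16.682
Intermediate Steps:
H = 18 (H = 18 + 9*(-60*0) = 18 + 9*0 = 18 + 0 = 18)
((-209 + 204) - 296)/H + z(1, -6)/1320 = ((-209 + 204) - 296)/18 + (53*1)/1320 = (-5 - 296)*(1/18) + 53*(1/1320) = -301*1/18 + 53/1320 = -301/18 + 53/1320 = -66061/3960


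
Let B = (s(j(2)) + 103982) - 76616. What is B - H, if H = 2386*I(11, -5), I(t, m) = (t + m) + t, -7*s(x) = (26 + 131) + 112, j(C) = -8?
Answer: -92641/7 ≈ -13234.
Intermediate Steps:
s(x) = -269/7 (s(x) = -((26 + 131) + 112)/7 = -(157 + 112)/7 = -1/7*269 = -269/7)
B = 191293/7 (B = (-269/7 + 103982) - 76616 = 727605/7 - 76616 = 191293/7 ≈ 27328.)
I(t, m) = m + 2*t (I(t, m) = (m + t) + t = m + 2*t)
H = 40562 (H = 2386*(-5 + 2*11) = 2386*(-5 + 22) = 2386*17 = 40562)
B - H = 191293/7 - 1*40562 = 191293/7 - 40562 = -92641/7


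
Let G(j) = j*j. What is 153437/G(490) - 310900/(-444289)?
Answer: 142817461293/106673788900 ≈ 1.3388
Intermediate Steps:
G(j) = j²
153437/G(490) - 310900/(-444289) = 153437/(490²) - 310900/(-444289) = 153437/240100 - 310900*(-1/444289) = 153437*(1/240100) + 310900/444289 = 153437/240100 + 310900/444289 = 142817461293/106673788900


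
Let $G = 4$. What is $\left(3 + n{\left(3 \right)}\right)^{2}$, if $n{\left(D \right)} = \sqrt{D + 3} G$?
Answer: $105 + 24 \sqrt{6} \approx 163.79$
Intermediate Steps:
$n{\left(D \right)} = 4 \sqrt{3 + D}$ ($n{\left(D \right)} = \sqrt{D + 3} \cdot 4 = \sqrt{3 + D} 4 = 4 \sqrt{3 + D}$)
$\left(3 + n{\left(3 \right)}\right)^{2} = \left(3 + 4 \sqrt{3 + 3}\right)^{2} = \left(3 + 4 \sqrt{6}\right)^{2}$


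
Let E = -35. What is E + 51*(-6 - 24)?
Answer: -1565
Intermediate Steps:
E + 51*(-6 - 24) = -35 + 51*(-6 - 24) = -35 + 51*(-30) = -35 - 1530 = -1565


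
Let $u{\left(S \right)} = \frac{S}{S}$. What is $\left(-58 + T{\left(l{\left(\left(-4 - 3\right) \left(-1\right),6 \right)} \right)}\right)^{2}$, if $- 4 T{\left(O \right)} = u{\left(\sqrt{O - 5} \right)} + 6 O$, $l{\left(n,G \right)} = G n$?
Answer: $\frac{235225}{16} \approx 14702.0$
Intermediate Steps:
$u{\left(S \right)} = 1$
$T{\left(O \right)} = - \frac{1}{4} - \frac{3 O}{2}$ ($T{\left(O \right)} = - \frac{1 + 6 O}{4} = - \frac{1}{4} - \frac{3 O}{2}$)
$\left(-58 + T{\left(l{\left(\left(-4 - 3\right) \left(-1\right),6 \right)} \right)}\right)^{2} = \left(-58 - \left(\frac{1}{4} + \frac{3 \cdot 6 \left(-4 - 3\right) \left(-1\right)}{2}\right)\right)^{2} = \left(-58 - \left(\frac{1}{4} + \frac{3 \cdot 6 \left(\left(-7\right) \left(-1\right)\right)}{2}\right)\right)^{2} = \left(-58 - \left(\frac{1}{4} + \frac{3 \cdot 6 \cdot 7}{2}\right)\right)^{2} = \left(-58 - \frac{253}{4}\right)^{2} = \left(- \frac{485}{4}\right)^{2} = \frac{235225}{16}$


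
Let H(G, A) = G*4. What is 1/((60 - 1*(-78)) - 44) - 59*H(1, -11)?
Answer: -22183/94 ≈ -235.99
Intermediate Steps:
H(G, A) = 4*G
1/((60 - 1*(-78)) - 44) - 59*H(1, -11) = 1/((60 - 1*(-78)) - 44) - 236 = 1/((60 + 78) - 44) - 59*4 = 1/(138 - 44) - 236 = 1/94 - 236 = -22183/94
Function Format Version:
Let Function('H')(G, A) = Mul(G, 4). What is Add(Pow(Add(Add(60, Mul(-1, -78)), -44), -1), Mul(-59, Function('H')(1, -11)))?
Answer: Rational(-22183, 94) ≈ -235.99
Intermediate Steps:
Function('H')(G, A) = Mul(4, G)
Add(Pow(Add(Add(60, Mul(-1, -78)), -44), -1), Mul(-59, Function('H')(1, -11))) = Add(Pow(Add(Add(60, Mul(-1, -78)), -44), -1), Mul(-59, Mul(4, 1))) = Add(Pow(Add(Add(60, 78), -44), -1), Mul(-59, 4)) = Add(Pow(Add(138, -44), -1), -236) = Add(Pow(94, -1), -236) = Add(Rational(1, 94), -236) = Rational(-22183, 94)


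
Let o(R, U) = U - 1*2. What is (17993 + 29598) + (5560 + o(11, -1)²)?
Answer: 53160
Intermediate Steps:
o(R, U) = -2 + U (o(R, U) = U - 2 = -2 + U)
(17993 + 29598) + (5560 + o(11, -1)²) = (17993 + 29598) + (5560 + (-2 - 1)²) = 47591 + (5560 + (-3)²) = 47591 + (5560 + 9) = 47591 + 5569 = 53160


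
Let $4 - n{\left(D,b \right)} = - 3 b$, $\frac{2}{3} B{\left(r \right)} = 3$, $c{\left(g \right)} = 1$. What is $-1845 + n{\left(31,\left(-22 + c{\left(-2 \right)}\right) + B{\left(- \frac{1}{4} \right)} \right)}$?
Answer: $- \frac{3781}{2} \approx -1890.5$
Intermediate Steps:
$B{\left(r \right)} = \frac{9}{2}$ ($B{\left(r \right)} = \frac{3}{2} \cdot 3 = \frac{9}{2}$)
$n{\left(D,b \right)} = 4 + 3 b$ ($n{\left(D,b \right)} = 4 - - 3 b = 4 + 3 b$)
$-1845 + n{\left(31,\left(-22 + c{\left(-2 \right)}\right) + B{\left(- \frac{1}{4} \right)} \right)} = -1845 + \left(4 + 3 \left(\left(-22 + 1\right) + \frac{9}{2}\right)\right) = -1845 + \left(4 + 3 \left(-21 + \frac{9}{2}\right)\right) = -1845 + \left(4 + 3 \left(- \frac{33}{2}\right)\right) = -1845 + \left(4 - \frac{99}{2}\right) = -1845 - \frac{91}{2} = - \frac{3781}{2}$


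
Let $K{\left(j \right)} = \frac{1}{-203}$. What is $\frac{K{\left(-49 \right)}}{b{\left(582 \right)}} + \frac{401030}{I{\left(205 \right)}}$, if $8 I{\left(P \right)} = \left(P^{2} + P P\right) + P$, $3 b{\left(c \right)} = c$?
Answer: $\frac{25269364685}{663626082} \approx 38.078$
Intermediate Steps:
$K{\left(j \right)} = - \frac{1}{203}$
$b{\left(c \right)} = \frac{c}{3}$
$I{\left(P \right)} = \frac{P^{2}}{4} + \frac{P}{8}$ ($I{\left(P \right)} = \frac{\left(P^{2} + P P\right) + P}{8} = \frac{\left(P^{2} + P^{2}\right) + P}{8} = \frac{2 P^{2} + P}{8} = \frac{P + 2 P^{2}}{8} = \frac{P^{2}}{4} + \frac{P}{8}$)
$\frac{K{\left(-49 \right)}}{b{\left(582 \right)}} + \frac{401030}{I{\left(205 \right)}} = - \frac{1}{203 \cdot \frac{1}{3} \cdot 582} + \frac{401030}{\frac{1}{8} \cdot 205 \left(1 + 2 \cdot 205\right)} = - \frac{1}{203 \cdot 194} + \frac{401030}{\frac{1}{8} \cdot 205 \left(1 + 410\right)} = \left(- \frac{1}{203}\right) \frac{1}{194} + \frac{401030}{\frac{1}{8} \cdot 205 \cdot 411} = - \frac{1}{39382} + \frac{401030}{\frac{84255}{8}} = - \frac{1}{39382} + 401030 \cdot \frac{8}{84255} = - \frac{1}{39382} + \frac{641648}{16851} = \frac{25269364685}{663626082}$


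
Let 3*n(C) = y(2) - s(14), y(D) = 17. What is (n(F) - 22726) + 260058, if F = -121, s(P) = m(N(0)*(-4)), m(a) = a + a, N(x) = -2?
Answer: 711997/3 ≈ 2.3733e+5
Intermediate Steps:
m(a) = 2*a
s(P) = 16 (s(P) = 2*(-2*(-4)) = 2*8 = 16)
n(C) = ⅓ (n(C) = (17 - 1*16)/3 = (17 - 16)/3 = (⅓)*1 = ⅓)
(n(F) - 22726) + 260058 = (⅓ - 22726) + 260058 = -68177/3 + 260058 = 711997/3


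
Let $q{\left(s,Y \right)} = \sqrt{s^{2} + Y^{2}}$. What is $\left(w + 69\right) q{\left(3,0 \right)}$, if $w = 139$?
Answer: $624$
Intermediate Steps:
$q{\left(s,Y \right)} = \sqrt{Y^{2} + s^{2}}$
$\left(w + 69\right) q{\left(3,0 \right)} = \left(139 + 69\right) \sqrt{0^{2} + 3^{2}} = 208 \sqrt{0 + 9} = 208 \sqrt{9} = 208 \cdot 3 = 624$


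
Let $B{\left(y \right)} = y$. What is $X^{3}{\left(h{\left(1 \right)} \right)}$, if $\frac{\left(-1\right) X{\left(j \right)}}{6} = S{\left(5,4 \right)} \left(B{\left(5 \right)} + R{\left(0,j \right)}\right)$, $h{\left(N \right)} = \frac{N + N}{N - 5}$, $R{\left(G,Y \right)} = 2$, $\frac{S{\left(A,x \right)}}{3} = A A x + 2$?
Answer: $-2122815014208$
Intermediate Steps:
$S{\left(A,x \right)} = 6 + 3 x A^{2}$ ($S{\left(A,x \right)} = 3 \left(A A x + 2\right) = 3 \left(A^{2} x + 2\right) = 3 \left(x A^{2} + 2\right) = 3 \left(2 + x A^{2}\right) = 6 + 3 x A^{2}$)
$h{\left(N \right)} = \frac{2 N}{-5 + N}$
$X{\left(j \right)} = -12852$ ($X{\left(j \right)} = - 6 \left(6 + 3 \cdot 4 \cdot 5^{2}\right) \left(5 + 2\right) = - 6 \left(6 + 3 \cdot 4 \cdot 25\right) 7 = - 6 \left(6 + 300\right) 7 = - 6 \cdot 306 \cdot 7 = \left(-6\right) 2142 = -12852$)
$X^{3}{\left(h{\left(1 \right)} \right)} = \left(-12852\right)^{3} = -2122815014208$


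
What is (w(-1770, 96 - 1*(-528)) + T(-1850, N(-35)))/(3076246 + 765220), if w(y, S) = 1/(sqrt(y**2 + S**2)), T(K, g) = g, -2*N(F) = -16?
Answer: 4/1920733 + sqrt(97841)/2255117249436 ≈ 2.0827e-6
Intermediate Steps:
N(F) = 8 (N(F) = -1/2*(-16) = 8)
w(y, S) = 1/sqrt(S**2 + y**2) (w(y, S) = 1/(sqrt(S**2 + y**2)) = 1/sqrt(S**2 + y**2))
(w(-1770, 96 - 1*(-528)) + T(-1850, N(-35)))/(3076246 + 765220) = (1/sqrt((96 - 1*(-528))**2 + (-1770)**2) + 8)/(3076246 + 765220) = (1/sqrt((96 + 528)**2 + 3132900) + 8)/3841466 = (1/sqrt(624**2 + 3132900) + 8)*(1/3841466) = (1/sqrt(389376 + 3132900) + 8)*(1/3841466) = (1/sqrt(3522276) + 8)*(1/3841466) = (sqrt(97841)/587046 + 8)*(1/3841466) = (8 + sqrt(97841)/587046)*(1/3841466) = 4/1920733 + sqrt(97841)/2255117249436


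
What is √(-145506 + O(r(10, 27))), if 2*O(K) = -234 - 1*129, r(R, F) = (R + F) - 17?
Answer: 15*I*√2590/2 ≈ 381.69*I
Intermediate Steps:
r(R, F) = -17 + F + R (r(R, F) = (F + R) - 17 = -17 + F + R)
O(K) = -363/2 (O(K) = (-234 - 1*129)/2 = (-234 - 129)/2 = (½)*(-363) = -363/2)
√(-145506 + O(r(10, 27))) = √(-145506 - 363/2) = √(-291375/2) = 15*I*√2590/2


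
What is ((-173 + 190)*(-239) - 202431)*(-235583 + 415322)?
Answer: -37115025066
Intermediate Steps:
((-173 + 190)*(-239) - 202431)*(-235583 + 415322) = (17*(-239) - 202431)*179739 = (-4063 - 202431)*179739 = -206494*179739 = -37115025066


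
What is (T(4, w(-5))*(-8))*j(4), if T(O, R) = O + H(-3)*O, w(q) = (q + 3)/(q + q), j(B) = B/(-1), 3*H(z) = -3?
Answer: 0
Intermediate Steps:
H(z) = -1 (H(z) = (⅓)*(-3) = -1)
j(B) = -B (j(B) = B*(-1) = -B)
w(q) = (3 + q)/(2*q) (w(q) = (3 + q)/((2*q)) = (3 + q)*(1/(2*q)) = (3 + q)/(2*q))
T(O, R) = 0 (T(O, R) = O - O = 0)
(T(4, w(-5))*(-8))*j(4) = (0*(-8))*(-1*4) = 0*(-4) = 0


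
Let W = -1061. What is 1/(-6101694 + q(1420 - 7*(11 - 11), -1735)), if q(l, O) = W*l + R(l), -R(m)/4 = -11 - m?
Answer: -1/7602590 ≈ -1.3153e-7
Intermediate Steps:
R(m) = 44 + 4*m (R(m) = -4*(-11 - m) = 44 + 4*m)
q(l, O) = 44 - 1057*l (q(l, O) = -1061*l + (44 + 4*l) = 44 - 1057*l)
1/(-6101694 + q(1420 - 7*(11 - 11), -1735)) = 1/(-6101694 + (44 - 1057*(1420 - 7*(11 - 11)))) = 1/(-6101694 + (44 - 1057*(1420 - 7*0))) = 1/(-6101694 + (44 - 1057*(1420 + 0))) = 1/(-6101694 + (44 - 1057*1420)) = 1/(-6101694 + (44 - 1500940)) = 1/(-6101694 - 1500896) = 1/(-7602590) = -1/7602590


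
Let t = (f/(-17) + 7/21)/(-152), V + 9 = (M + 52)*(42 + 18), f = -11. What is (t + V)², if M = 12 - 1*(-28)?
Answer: 456275702293321/15023376 ≈ 3.0371e+7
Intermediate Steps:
M = 40 (M = 12 + 28 = 40)
V = 5511 (V = -9 + (40 + 52)*(42 + 18) = -9 + 92*60 = -9 + 5520 = 5511)
t = -25/3876 (t = (-11/(-17) + 7/21)/(-152) = (-11*(-1/17) + 7*(1/21))*(-1/152) = (11/17 + ⅓)*(-1/152) = (50/51)*(-1/152) = -25/3876 ≈ -0.0064499)
(t + V)² = (-25/3876 + 5511)² = (21360611/3876)² = 456275702293321/15023376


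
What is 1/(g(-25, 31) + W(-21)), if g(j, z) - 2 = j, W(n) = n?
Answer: -1/44 ≈ -0.022727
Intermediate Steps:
g(j, z) = 2 + j
1/(g(-25, 31) + W(-21)) = 1/((2 - 25) - 21) = 1/(-23 - 21) = 1/(-44) = -1/44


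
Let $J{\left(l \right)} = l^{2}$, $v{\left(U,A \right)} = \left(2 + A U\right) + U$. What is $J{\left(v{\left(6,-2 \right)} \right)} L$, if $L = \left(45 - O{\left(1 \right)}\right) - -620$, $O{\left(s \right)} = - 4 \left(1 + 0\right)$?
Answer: $10704$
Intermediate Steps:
$O{\left(s \right)} = -4$ ($O{\left(s \right)} = \left(-4\right) 1 = -4$)
$v{\left(U,A \right)} = 2 + U + A U$
$L = 669$ ($L = \left(45 - -4\right) - -620 = \left(45 + 4\right) + 620 = 49 + 620 = 669$)
$J{\left(v{\left(6,-2 \right)} \right)} L = \left(2 + 6 - 12\right)^{2} \cdot 669 = \left(-4\right)^{2} \cdot 669 = 16 \cdot 669 = 10704$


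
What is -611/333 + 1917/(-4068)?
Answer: -347101/150516 ≈ -2.3061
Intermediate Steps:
-611/333 + 1917/(-4068) = -611*1/333 + 1917*(-1/4068) = -611/333 - 213/452 = -347101/150516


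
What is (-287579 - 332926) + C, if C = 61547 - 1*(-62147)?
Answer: -496811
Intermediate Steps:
C = 123694 (C = 61547 + 62147 = 123694)
(-287579 - 332926) + C = (-287579 - 332926) + 123694 = -620505 + 123694 = -496811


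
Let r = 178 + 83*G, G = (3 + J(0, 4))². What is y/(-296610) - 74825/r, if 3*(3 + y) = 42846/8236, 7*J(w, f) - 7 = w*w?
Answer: -5077457702929/102193811660 ≈ -49.685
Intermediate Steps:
J(w, f) = 1 + w²/7 (J(w, f) = 1 + (w*w)/7 = 1 + w²/7)
G = 16 (G = (3 + (1 + (⅐)*0²))² = (3 + (1 + (⅐)*0))² = (3 + (1 + 0))² = (3 + 1)² = 4² = 16)
r = 1506 (r = 178 + 83*16 = 178 + 1328 = 1506)
y = -5213/4118 (y = -3 + (42846/8236)/3 = -3 + (42846*(1/8236))/3 = -3 + (⅓)*(21423/4118) = -3 + 7141/4118 = -5213/4118 ≈ -1.2659)
y/(-296610) - 74825/r = -5213/4118/(-296610) - 74825/1506 = -5213/4118*(-1/296610) - 74825*1/1506 = 5213/1221439980 - 74825/1506 = -5077457702929/102193811660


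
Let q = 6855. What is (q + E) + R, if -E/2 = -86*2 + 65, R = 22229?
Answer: 29298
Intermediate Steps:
E = 214 (E = -2*(-86*2 + 65) = -2*(-172 + 65) = -2*(-107) = 214)
(q + E) + R = (6855 + 214) + 22229 = 7069 + 22229 = 29298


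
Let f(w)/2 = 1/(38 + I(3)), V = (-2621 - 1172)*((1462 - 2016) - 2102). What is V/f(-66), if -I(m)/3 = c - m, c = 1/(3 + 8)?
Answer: 2589071456/11 ≈ 2.3537e+8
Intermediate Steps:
c = 1/11 ≈ 0.090909
I(m) = -3/11 + 3*m (I(m) = -3*(1/11 - m) = -3/11 + 3*m)
V = 10074208 (V = -3793*(-554 - 2102) = -3793*(-2656) = 10074208)
f(w) = 11/257 (f(w) = 2/(38 + (-3/11 + 3*3)) = 2/(38 + (-3/11 + 9)) = 2/(38 + 96/11) = 2/(514/11) = 2*(11/514) = 11/257)
V/f(-66) = 10074208/(11/257) = 10074208*(257/11) = 2589071456/11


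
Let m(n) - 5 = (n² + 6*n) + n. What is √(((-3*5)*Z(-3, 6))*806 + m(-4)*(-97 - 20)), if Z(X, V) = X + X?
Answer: 3*√8151 ≈ 270.85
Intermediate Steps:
Z(X, V) = 2*X
m(n) = 5 + n² + 7*n (m(n) = 5 + ((n² + 6*n) + n) = 5 + (n² + 7*n) = 5 + n² + 7*n)
√(((-3*5)*Z(-3, 6))*806 + m(-4)*(-97 - 20)) = √(((-3*5)*(2*(-3)))*806 + (5 + (-4)² + 7*(-4))*(-97 - 20)) = √(-15*(-6)*806 + (5 + 16 - 28)*(-117)) = √(90*806 - 7*(-117)) = √(72540 + 819) = √73359 = 3*√8151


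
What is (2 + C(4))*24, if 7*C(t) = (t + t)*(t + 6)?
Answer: 2256/7 ≈ 322.29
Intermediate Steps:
C(t) = 2*t*(6 + t)/7 (C(t) = ((t + t)*(t + 6))/7 = ((2*t)*(6 + t))/7 = (2*t*(6 + t))/7 = 2*t*(6 + t)/7)
(2 + C(4))*24 = (2 + (2/7)*4*(6 + 4))*24 = (2 + (2/7)*4*10)*24 = (2 + 80/7)*24 = (94/7)*24 = 2256/7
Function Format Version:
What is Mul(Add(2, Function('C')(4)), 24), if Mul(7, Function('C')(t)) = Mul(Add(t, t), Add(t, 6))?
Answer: Rational(2256, 7) ≈ 322.29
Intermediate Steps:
Function('C')(t) = Mul(Rational(2, 7), t, Add(6, t)) (Function('C')(t) = Mul(Rational(1, 7), Mul(Add(t, t), Add(t, 6))) = Mul(Rational(1, 7), Mul(Mul(2, t), Add(6, t))) = Mul(Rational(1, 7), Mul(2, t, Add(6, t))) = Mul(Rational(2, 7), t, Add(6, t)))
Mul(Add(2, Function('C')(4)), 24) = Mul(Add(2, Mul(Rational(2, 7), 4, Add(6, 4))), 24) = Mul(Add(2, Mul(Rational(2, 7), 4, 10)), 24) = Mul(Add(2, Rational(80, 7)), 24) = Mul(Rational(94, 7), 24) = Rational(2256, 7)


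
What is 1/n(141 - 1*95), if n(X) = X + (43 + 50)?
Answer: 1/139 ≈ 0.0071942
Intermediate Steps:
n(X) = 93 + X (n(X) = X + 93 = 93 + X)
1/n(141 - 1*95) = 1/(93 + (141 - 1*95)) = 1/(93 + (141 - 95)) = 1/(93 + 46) = 1/139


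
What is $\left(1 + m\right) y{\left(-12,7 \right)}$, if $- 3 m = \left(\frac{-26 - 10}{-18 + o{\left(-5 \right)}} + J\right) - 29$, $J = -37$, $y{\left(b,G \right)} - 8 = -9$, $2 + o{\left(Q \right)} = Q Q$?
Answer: $- \frac{127}{5} \approx -25.4$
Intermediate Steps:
$o{\left(Q \right)} = -2 + Q^{2}$ ($o{\left(Q \right)} = -2 + Q Q = -2 + Q^{2}$)
$y{\left(b,G \right)} = -1$ ($y{\left(b,G \right)} = 8 - 9 = -1$)
$m = \frac{122}{5}$ ($m = - \frac{\left(\frac{-26 - 10}{-18 - \left(2 - \left(-5\right)^{2}\right)} - 37\right) - 29}{3} = - \frac{\left(- \frac{36}{-18 + \left(-2 + 25\right)} - 37\right) - 29}{3} = - \frac{\left(- \frac{36}{-18 + 23} - 37\right) - 29}{3} = - \frac{\left(- \frac{36}{5} - 37\right) - 29}{3} = - \frac{- \frac{221}{5} - 29}{3} = \left(- \frac{1}{3}\right) \left(- \frac{366}{5}\right) = \frac{122}{5} \approx 24.4$)
$\left(1 + m\right) y{\left(-12,7 \right)} = \left(1 + \frac{122}{5}\right) \left(-1\right) = \frac{127}{5} \left(-1\right) = - \frac{127}{5}$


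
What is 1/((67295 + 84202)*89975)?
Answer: 1/13630942575 ≈ 7.3363e-11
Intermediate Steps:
1/((67295 + 84202)*89975) = (1/89975)/151497 = (1/151497)*(1/89975) = 1/13630942575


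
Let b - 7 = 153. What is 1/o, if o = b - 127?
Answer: 1/33 ≈ 0.030303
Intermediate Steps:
b = 160 (b = 7 + 153 = 160)
o = 33 (o = 160 - 127 = 33)
1/o = 1/33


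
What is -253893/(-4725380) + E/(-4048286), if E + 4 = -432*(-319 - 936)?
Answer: -69730074631/869531349940 ≈ -0.080193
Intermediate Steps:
E = 542156 (E = -4 - 432*(-319 - 936) = -4 - 432*(-1255) = -4 + 542160 = 542156)
-253893/(-4725380) + E/(-4048286) = -253893/(-4725380) + 542156/(-4048286) = -253893*(-1/4725380) + 542156*(-1/4048286) = 253893/4725380 - 271078/2024143 = -69730074631/869531349940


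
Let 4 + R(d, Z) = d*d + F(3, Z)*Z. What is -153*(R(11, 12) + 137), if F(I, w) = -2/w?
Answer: -38556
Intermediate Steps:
R(d, Z) = -6 + d² (R(d, Z) = -4 + (d*d + (-2/Z)*Z) = -4 + (d² - 2) = -4 + (-2 + d²) = -6 + d²)
-153*(R(11, 12) + 137) = -153*((-6 + 11²) + 137) = -153*((-6 + 121) + 137) = -153*(115 + 137) = -153*252 = -38556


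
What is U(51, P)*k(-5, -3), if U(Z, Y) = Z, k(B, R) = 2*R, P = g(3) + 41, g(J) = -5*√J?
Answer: -306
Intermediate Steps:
P = 41 - 5*√3 (P = -5*√3 + 41 = 41 - 5*√3 ≈ 32.340)
U(51, P)*k(-5, -3) = 51*(2*(-3)) = 51*(-6) = -306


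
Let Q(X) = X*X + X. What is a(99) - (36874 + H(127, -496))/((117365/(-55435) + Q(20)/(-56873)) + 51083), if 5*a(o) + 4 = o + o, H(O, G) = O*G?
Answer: 1055151333303851/26840912161220 ≈ 39.311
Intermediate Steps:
H(O, G) = G*O
Q(X) = X + X**2 (Q(X) = X**2 + X = X + X**2)
a(o) = -4/5 + 2*o/5 (a(o) = -4/5 + (o + o)/5 = -4/5 + (2*o)/5 = -4/5 + 2*o/5)
a(99) - (36874 + H(127, -496))/((117365/(-55435) + Q(20)/(-56873)) + 51083) = (-4/5 + (2/5)*99) - (36874 - 496*127)/((117365/(-55435) + (20*(1 + 20))/(-56873)) + 51083) = (-4/5 + 198/5) - (36874 - 62992)/((117365*(-1/55435) + (20*21)*(-1/56873)) + 51083) = 194/5 - (-26118)/((-23473/11087 + 420*(-1/56873)) + 51083) = 194/5 - (-26118)/((-23473/11087 - 420/56873) + 51083) = 194/5 - (-26118)/(-1339636469/630550951 + 51083) = 194/5 - (-26118)/32209094593464/630550951 = 194/5 - (-26118)*630550951/32209094593464 = 194/5 - 1*(-2744788289703/5368182432244) = 194/5 + 2744788289703/5368182432244 = 1055151333303851/26840912161220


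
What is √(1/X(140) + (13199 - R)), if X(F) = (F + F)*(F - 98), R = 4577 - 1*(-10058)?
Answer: I*√253310385/420 ≈ 37.895*I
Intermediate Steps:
R = 14635 (R = 4577 + 10058 = 14635)
X(F) = 2*F*(-98 + F) (X(F) = (2*F)*(-98 + F) = 2*F*(-98 + F))
√(1/X(140) + (13199 - R)) = √(1/(2*140*(-98 + 140)) + (13199 - 1*14635)) = √(1/(2*140*42) + (13199 - 14635)) = √(1/11760 - 1436) = √(-16887359/11760) = I*√253310385/420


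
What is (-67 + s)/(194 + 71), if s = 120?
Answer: 1/5 ≈ 0.20000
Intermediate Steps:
(-67 + s)/(194 + 71) = (-67 + 120)/(194 + 71) = 53/265 = 53*(1/265) = 1/5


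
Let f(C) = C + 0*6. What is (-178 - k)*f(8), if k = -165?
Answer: -104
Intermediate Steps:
f(C) = C (f(C) = C + 0 = C)
(-178 - k)*f(8) = (-178 - 1*(-165))*8 = (-178 + 165)*8 = -13*8 = -104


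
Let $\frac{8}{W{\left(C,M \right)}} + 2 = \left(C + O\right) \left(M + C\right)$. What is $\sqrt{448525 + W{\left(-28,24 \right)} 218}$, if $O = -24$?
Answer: $\frac{\sqrt{4758491541}}{103} \approx 669.73$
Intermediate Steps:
$W{\left(C,M \right)} = \frac{8}{-2 + \left(-24 + C\right) \left(C + M\right)}$ ($W{\left(C,M \right)} = \frac{8}{-2 + \left(C - 24\right) \left(M + C\right)} = \frac{8}{-2 + \left(-24 + C\right) \left(C + M\right)}$)
$\sqrt{448525 + W{\left(-28,24 \right)} 218} = \sqrt{448525 + \frac{8}{-2 + \left(-28\right)^{2} - -672 - 576 - 672} \cdot 218} = \sqrt{448525 + \frac{8}{-2 + 784 + 672 - 576 - 672} \cdot 218} = \sqrt{448525 + \frac{8}{206} \cdot 218} = \sqrt{448525 + 8 \cdot \frac{1}{206} \cdot 218} = \sqrt{448525 + \frac{4}{103} \cdot 218} = \sqrt{448525 + \frac{872}{103}} = \sqrt{\frac{46198947}{103}} = \frac{\sqrt{4758491541}}{103}$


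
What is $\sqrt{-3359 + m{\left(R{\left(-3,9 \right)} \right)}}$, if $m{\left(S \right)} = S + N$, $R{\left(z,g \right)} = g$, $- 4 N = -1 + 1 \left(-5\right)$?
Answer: $\frac{i \sqrt{13394}}{2} \approx 57.866 i$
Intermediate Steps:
$N = \frac{3}{2}$ ($N = - \frac{-1 + 1 \left(-5\right)}{4} = - \frac{-1 - 5}{4} = \left(- \frac{1}{4}\right) \left(-6\right) = \frac{3}{2} \approx 1.5$)
$m{\left(S \right)} = \frac{3}{2} + S$ ($m{\left(S \right)} = S + \frac{3}{2} = \frac{3}{2} + S$)
$\sqrt{-3359 + m{\left(R{\left(-3,9 \right)} \right)}} = \sqrt{-3359 + \left(\frac{3}{2} + 9\right)} = \sqrt{-3359 + \frac{21}{2}} = \sqrt{- \frac{6697}{2}} = \frac{i \sqrt{13394}}{2}$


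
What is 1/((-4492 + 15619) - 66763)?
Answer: -1/55636 ≈ -1.7974e-5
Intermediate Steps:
1/((-4492 + 15619) - 66763) = 1/(11127 - 66763) = 1/(-55636) = -1/55636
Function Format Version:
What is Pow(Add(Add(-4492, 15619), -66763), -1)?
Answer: Rational(-1, 55636) ≈ -1.7974e-5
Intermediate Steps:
Pow(Add(Add(-4492, 15619), -66763), -1) = Pow(Add(11127, -66763), -1) = Pow(-55636, -1) = Rational(-1, 55636)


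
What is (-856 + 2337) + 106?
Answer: 1587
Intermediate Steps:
(-856 + 2337) + 106 = 1481 + 106 = 1587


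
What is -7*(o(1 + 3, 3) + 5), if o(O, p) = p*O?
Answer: -119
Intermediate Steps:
o(O, p) = O*p
-7*(o(1 + 3, 3) + 5) = -7*((1 + 3)*3 + 5) = -7*(4*3 + 5) = -7*(12 + 5) = -7*17 = -119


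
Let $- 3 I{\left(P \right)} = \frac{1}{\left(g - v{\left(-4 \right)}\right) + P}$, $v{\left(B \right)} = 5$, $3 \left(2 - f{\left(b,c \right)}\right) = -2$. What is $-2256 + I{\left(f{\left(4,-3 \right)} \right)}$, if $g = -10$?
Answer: $- \frac{83471}{37} \approx -2256.0$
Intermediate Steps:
$f{\left(b,c \right)} = \frac{8}{3}$ ($f{\left(b,c \right)} = 2 - - \frac{2}{3} = 2 + \frac{2}{3} = \frac{8}{3}$)
$I{\left(P \right)} = - \frac{1}{3 \left(-15 + P\right)}$ ($I{\left(P \right)} = - \frac{1}{3 \left(\left(-10 - 5\right) + P\right)} = - \frac{1}{3 \left(-15 + P\right)}$)
$-2256 + I{\left(f{\left(4,-3 \right)} \right)} = -2256 - \frac{1}{-45 + 3 \cdot \frac{8}{3}} = -2256 - \frac{1}{-45 + 8} = -2256 - \frac{1}{-37} = -2256 - - \frac{1}{37} = -2256 + \frac{1}{37} = - \frac{83471}{37}$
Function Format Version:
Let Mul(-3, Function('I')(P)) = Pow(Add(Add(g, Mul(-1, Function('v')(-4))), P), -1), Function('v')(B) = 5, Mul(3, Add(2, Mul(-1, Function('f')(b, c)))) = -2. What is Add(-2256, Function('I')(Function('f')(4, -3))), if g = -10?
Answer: Rational(-83471, 37) ≈ -2256.0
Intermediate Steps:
Function('f')(b, c) = Rational(8, 3) (Function('f')(b, c) = Add(2, Mul(Rational(-1, 3), -2)) = Add(2, Rational(2, 3)) = Rational(8, 3))
Function('I')(P) = Mul(Rational(-1, 3), Pow(Add(-15, P), -1)) (Function('I')(P) = Mul(Rational(-1, 3), Pow(Add(Add(-10, Mul(-1, 5)), P), -1)) = Mul(Rational(-1, 3), Pow(Add(Add(-10, -5), P), -1)) = Mul(Rational(-1, 3), Pow(Add(-15, P), -1)))
Add(-2256, Function('I')(Function('f')(4, -3))) = Add(-2256, Mul(-1, Pow(Add(-45, Mul(3, Rational(8, 3))), -1))) = Add(-2256, Mul(-1, Pow(Add(-45, 8), -1))) = Add(-2256, Mul(-1, Pow(-37, -1))) = Add(-2256, Mul(-1, Rational(-1, 37))) = Add(-2256, Rational(1, 37)) = Rational(-83471, 37)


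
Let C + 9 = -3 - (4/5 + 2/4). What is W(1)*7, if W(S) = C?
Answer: -931/10 ≈ -93.100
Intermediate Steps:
C = -133/10 (C = -9 + (-3 - (4/5 + 2/4)) = -9 + (-3 - (4*(1/5) + 2*(1/4))) = -9 + (-3 - (4/5 + 1/2)) = -9 + (-3 - 1*13/10) = -9 + (-3 - 13/10) = -9 - 43/10 = -133/10 ≈ -13.300)
W(S) = -133/10
W(1)*7 = -133/10*7 = -931/10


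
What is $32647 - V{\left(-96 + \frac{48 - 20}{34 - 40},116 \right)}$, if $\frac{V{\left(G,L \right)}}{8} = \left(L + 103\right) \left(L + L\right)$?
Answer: $-373817$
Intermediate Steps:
$V{\left(G,L \right)} = 16 L \left(103 + L\right)$ ($V{\left(G,L \right)} = 8 \left(L + 103\right) \left(L + L\right) = 8 \left(103 + L\right) 2 L = 8 \cdot 2 L \left(103 + L\right) = 16 L \left(103 + L\right)$)
$32647 - V{\left(-96 + \frac{48 - 20}{34 - 40},116 \right)} = 32647 - 16 \cdot 116 \left(103 + 116\right) = 32647 - 16 \cdot 116 \cdot 219 = 32647 - 406464 = -373817$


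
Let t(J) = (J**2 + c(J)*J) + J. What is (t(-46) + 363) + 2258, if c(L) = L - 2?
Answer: 6899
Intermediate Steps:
c(L) = -2 + L
t(J) = J + J**2 + J*(-2 + J) (t(J) = (J**2 + (-2 + J)*J) + J = (J**2 + J*(-2 + J)) + J = J + J**2 + J*(-2 + J))
(t(-46) + 363) + 2258 = (-46*(-1 + 2*(-46)) + 363) + 2258 = (-46*(-1 - 92) + 363) + 2258 = (-46*(-93) + 363) + 2258 = (4278 + 363) + 2258 = 4641 + 2258 = 6899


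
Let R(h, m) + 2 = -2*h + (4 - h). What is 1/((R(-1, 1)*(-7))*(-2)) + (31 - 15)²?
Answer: 17921/70 ≈ 256.01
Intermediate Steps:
R(h, m) = 2 - 3*h (R(h, m) = -2 + (-2*h + (4 - h)) = -2 + (4 - 3*h) = 2 - 3*h)
1/((R(-1, 1)*(-7))*(-2)) + (31 - 15)² = 1/(((2 - 3*(-1))*(-7))*(-2)) + (31 - 15)² = 1/(((2 + 3)*(-7))*(-2)) + 16² = 1/((5*(-7))*(-2)) + 256 = 1/(-35*(-2)) + 256 = 1/70 + 256 = 17921/70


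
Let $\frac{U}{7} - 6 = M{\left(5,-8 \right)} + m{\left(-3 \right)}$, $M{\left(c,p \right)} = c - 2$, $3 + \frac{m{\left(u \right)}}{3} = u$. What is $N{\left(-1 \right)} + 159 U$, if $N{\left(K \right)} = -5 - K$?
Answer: $-10021$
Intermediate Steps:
$m{\left(u \right)} = -9 + 3 u$
$M{\left(c,p \right)} = -2 + c$
$U = -63$ ($U = 42 + 7 \left(\left(-2 + 5\right) + \left(-9 + 3 \left(-3\right)\right)\right) = 42 + 7 \left(3 - 18\right) = 42 + 7 \left(-15\right) = 42 - 105 = -63$)
$N{\left(-1 \right)} + 159 U = \left(-5 - -1\right) + 159 \left(-63\right) = \left(-5 + 1\right) - 10017 = -4 - 10017 = -10021$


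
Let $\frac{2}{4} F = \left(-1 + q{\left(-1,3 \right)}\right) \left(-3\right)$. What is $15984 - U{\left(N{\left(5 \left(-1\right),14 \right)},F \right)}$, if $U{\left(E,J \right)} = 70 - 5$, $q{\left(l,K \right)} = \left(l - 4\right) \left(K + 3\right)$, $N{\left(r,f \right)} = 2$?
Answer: $15919$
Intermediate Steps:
$q{\left(l,K \right)} = \left(-4 + l\right) \left(3 + K\right)$
$F = 186$ ($F = 2 \left(-1 + \left(-12 - 12 + 3 \left(-1\right) + 3 \left(-1\right)\right)\right) \left(-3\right) = 2 \left(-1 - 30\right) \left(-3\right) = 2 \left(\left(-31\right) \left(-3\right)\right) = 2 \cdot 93 = 186$)
$U{\left(E,J \right)} = 65$
$15984 - U{\left(N{\left(5 \left(-1\right),14 \right)},F \right)} = 15984 - 65 = 15919$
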